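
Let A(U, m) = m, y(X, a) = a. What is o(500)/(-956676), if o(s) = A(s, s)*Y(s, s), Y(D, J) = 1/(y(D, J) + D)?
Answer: -1/1913352 ≈ -5.2264e-7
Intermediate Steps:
Y(D, J) = 1/(D + J) (Y(D, J) = 1/(J + D) = 1/(D + J))
o(s) = 1/2 (o(s) = s/(s + s) = s/((2*s)) = s*(1/(2*s)) = 1/2)
o(500)/(-956676) = (1/2)/(-956676) = (1/2)*(-1/956676) = -1/1913352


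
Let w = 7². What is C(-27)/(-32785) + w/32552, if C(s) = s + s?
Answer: 3364273/1067217320 ≈ 0.0031524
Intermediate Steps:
C(s) = 2*s
w = 49
C(-27)/(-32785) + w/32552 = (2*(-27))/(-32785) + 49/32552 = -54*(-1/32785) + 49*(1/32552) = 54/32785 + 49/32552 = 3364273/1067217320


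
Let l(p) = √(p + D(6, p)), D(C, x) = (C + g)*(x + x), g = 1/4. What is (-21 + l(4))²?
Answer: 495 - 126*√6 ≈ 186.36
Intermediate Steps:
g = ¼ ≈ 0.25000
D(C, x) = 2*x*(¼ + C) (D(C, x) = (C + ¼)*(x + x) = (¼ + C)*(2*x) = 2*x*(¼ + C))
l(p) = 3*√6*√p/2 (l(p) = √(p + p*(1 + 4*6)/2) = √(p + p*(1 + 24)/2) = √(p + (½)*p*25) = √(p + 25*p/2) = √(27*p/2) = 3*√6*√p/2)
(-21 + l(4))² = (-21 + 3*√6*√4/2)² = (-21 + (3/2)*√6*2)² = (-21 + 3*√6)²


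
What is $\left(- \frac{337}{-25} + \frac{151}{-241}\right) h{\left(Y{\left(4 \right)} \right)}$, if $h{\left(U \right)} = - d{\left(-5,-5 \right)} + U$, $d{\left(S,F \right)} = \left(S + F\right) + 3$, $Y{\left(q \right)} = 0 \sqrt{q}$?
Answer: $\frac{542094}{6025} \approx 89.974$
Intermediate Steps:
$Y{\left(q \right)} = 0$
$d{\left(S,F \right)} = 3 + F + S$ ($d{\left(S,F \right)} = \left(F + S\right) + 3 = 3 + F + S$)
$h{\left(U \right)} = 7 + U$ ($h{\left(U \right)} = - (3 - 5 - 5) + U = \left(-1\right) \left(-7\right) + U = 7 + U$)
$\left(- \frac{337}{-25} + \frac{151}{-241}\right) h{\left(Y{\left(4 \right)} \right)} = \left(- \frac{337}{-25} + \frac{151}{-241}\right) \left(7 + 0\right) = \left(\left(-337\right) \left(- \frac{1}{25}\right) + 151 \left(- \frac{1}{241}\right)\right) 7 = \left(\frac{337}{25} - \frac{151}{241}\right) 7 = \frac{77442}{6025} \cdot 7 = \frac{542094}{6025}$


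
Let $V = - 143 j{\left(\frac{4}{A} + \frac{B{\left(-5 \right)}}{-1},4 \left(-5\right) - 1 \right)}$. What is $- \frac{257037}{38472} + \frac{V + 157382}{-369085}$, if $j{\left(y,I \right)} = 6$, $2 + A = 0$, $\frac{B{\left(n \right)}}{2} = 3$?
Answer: $- \frac{33630097491}{4733146040} \approx -7.1052$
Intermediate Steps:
$B{\left(n \right)} = 6$ ($B{\left(n \right)} = 2 \cdot 3 = 6$)
$A = -2$ ($A = -2 + 0 = -2$)
$V = -858$ ($V = \left(-143\right) 6 = -858$)
$- \frac{257037}{38472} + \frac{V + 157382}{-369085} = - \frac{257037}{38472} + \frac{-858 + 157382}{-369085} = \left(-257037\right) \frac{1}{38472} + 156524 \left(- \frac{1}{369085}\right) = - \frac{85679}{12824} - \frac{156524}{369085} = - \frac{33630097491}{4733146040}$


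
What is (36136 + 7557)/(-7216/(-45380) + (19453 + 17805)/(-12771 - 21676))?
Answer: -17075277486995/360549622 ≈ -47359.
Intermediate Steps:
(36136 + 7557)/(-7216/(-45380) + (19453 + 17805)/(-12771 - 21676)) = 43693/(-7216*(-1/45380) + 37258/(-34447)) = 43693/(1804/11345 + 37258*(-1/34447)) = 43693/(1804/11345 - 37258/34447) = 43693/(-360549622/390801215) = 43693*(-390801215/360549622) = -17075277486995/360549622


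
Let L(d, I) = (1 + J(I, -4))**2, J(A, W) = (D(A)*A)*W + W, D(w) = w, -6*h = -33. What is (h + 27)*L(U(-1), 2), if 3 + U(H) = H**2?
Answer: 23465/2 ≈ 11733.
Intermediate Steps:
h = 11/2 (h = -1/6*(-33) = 11/2 ≈ 5.5000)
U(H) = -3 + H**2
J(A, W) = W + W*A**2 (J(A, W) = (A*A)*W + W = A**2*W + W = W*A**2 + W = W + W*A**2)
L(d, I) = (-3 - 4*I**2)**2 (L(d, I) = (1 - 4*(1 + I**2))**2 = (1 + (-4 - 4*I**2))**2 = (-3 - 4*I**2)**2)
(h + 27)*L(U(-1), 2) = (11/2 + 27)*(3 + 4*2**2)**2 = 65*(3 + 4*4)**2/2 = 65*(3 + 16)**2/2 = (65/2)*19**2 = (65/2)*361 = 23465/2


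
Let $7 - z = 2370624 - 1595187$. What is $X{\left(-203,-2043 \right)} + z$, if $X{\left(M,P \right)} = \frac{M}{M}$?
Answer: $-775429$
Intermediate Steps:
$X{\left(M,P \right)} = 1$
$z = -775430$ ($z = 7 - \left(2370624 - 1595187\right) = 7 - 775437 = -775430$)
$X{\left(-203,-2043 \right)} + z = 1 - 775430 = -775429$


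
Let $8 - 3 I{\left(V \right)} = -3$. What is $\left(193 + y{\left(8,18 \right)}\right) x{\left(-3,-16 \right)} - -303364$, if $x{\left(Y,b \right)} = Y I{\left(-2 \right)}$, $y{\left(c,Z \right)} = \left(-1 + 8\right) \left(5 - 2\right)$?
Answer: $301010$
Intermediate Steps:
$I{\left(V \right)} = \frac{11}{3}$ ($I{\left(V \right)} = \frac{8}{3} - -1 = \frac{8}{3} + 1 = \frac{11}{3}$)
$y{\left(c,Z \right)} = 21$ ($y{\left(c,Z \right)} = 7 \cdot 3 = 21$)
$x{\left(Y,b \right)} = \frac{11 Y}{3}$ ($x{\left(Y,b \right)} = Y \frac{11}{3} = \frac{11 Y}{3}$)
$\left(193 + y{\left(8,18 \right)}\right) x{\left(-3,-16 \right)} - -303364 = \left(193 + 21\right) \frac{11}{3} \left(-3\right) - -303364 = 214 \left(-11\right) + 303364 = -2354 + 303364 = 301010$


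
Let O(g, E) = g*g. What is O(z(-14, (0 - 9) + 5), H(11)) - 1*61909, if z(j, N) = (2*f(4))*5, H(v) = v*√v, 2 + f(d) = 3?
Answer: -61809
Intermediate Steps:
f(d) = 1 (f(d) = -2 + 3 = 1)
H(v) = v^(3/2)
z(j, N) = 10 (z(j, N) = (2*1)*5 = 2*5 = 10)
O(g, E) = g²
O(z(-14, (0 - 9) + 5), H(11)) - 1*61909 = 10² - 1*61909 = 100 - 61909 = -61809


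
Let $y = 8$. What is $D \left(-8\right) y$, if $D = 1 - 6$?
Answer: $320$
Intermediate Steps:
$D = -5$ ($D = 1 - 6 = -5$)
$D \left(-8\right) y = \left(-5\right) \left(-8\right) 8 = 40 \cdot 8 = 320$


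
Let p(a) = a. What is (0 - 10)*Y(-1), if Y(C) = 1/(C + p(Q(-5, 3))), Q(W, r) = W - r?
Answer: 10/9 ≈ 1.1111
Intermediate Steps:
Y(C) = 1/(-8 + C) (Y(C) = 1/(C + (-5 - 1*3)) = 1/(C + (-5 - 3)) = 1/(C - 8) = 1/(-8 + C))
(0 - 10)*Y(-1) = (0 - 10)/(-8 - 1) = -10/(-9) = -10*(-⅑) = 10/9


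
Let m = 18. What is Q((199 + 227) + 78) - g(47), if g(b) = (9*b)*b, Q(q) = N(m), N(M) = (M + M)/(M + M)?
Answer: -19880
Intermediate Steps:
N(M) = 1 (N(M) = (2*M)/((2*M)) = (2*M)*(1/(2*M)) = 1)
Q(q) = 1
g(b) = 9*b²
Q((199 + 227) + 78) - g(47) = 1 - 9*47² = 1 - 9*2209 = 1 - 1*19881 = 1 - 19881 = -19880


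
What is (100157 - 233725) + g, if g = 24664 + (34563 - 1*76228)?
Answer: -150569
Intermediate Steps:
g = -17001 (g = 24664 + (34563 - 76228) = 24664 - 41665 = -17001)
(100157 - 233725) + g = (100157 - 233725) - 17001 = -133568 - 17001 = -150569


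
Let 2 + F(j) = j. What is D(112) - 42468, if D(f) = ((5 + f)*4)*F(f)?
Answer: 9012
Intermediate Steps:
F(j) = -2 + j
D(f) = (-2 + f)*(20 + 4*f) (D(f) = ((5 + f)*4)*(-2 + f) = (20 + 4*f)*(-2 + f) = (-2 + f)*(20 + 4*f))
D(112) - 42468 = 4*(-2 + 112)*(5 + 112) - 42468 = 4*110*117 - 42468 = 51480 - 42468 = 9012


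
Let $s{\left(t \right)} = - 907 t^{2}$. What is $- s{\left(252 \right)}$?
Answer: $57598128$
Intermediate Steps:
$- s{\left(252 \right)} = - \left(-907\right) 252^{2} = - \left(-907\right) 63504 = \left(-1\right) \left(-57598128\right) = 57598128$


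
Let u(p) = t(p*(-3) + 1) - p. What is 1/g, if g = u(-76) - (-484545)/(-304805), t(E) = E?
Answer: 60961/18496196 ≈ 0.0032959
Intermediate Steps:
u(p) = 1 - 4*p (u(p) = (p*(-3) + 1) - p = (-3*p + 1) - p = (1 - 3*p) - p = 1 - 4*p)
g = 18496196/60961 (g = (1 - 4*(-76)) - (-484545)/(-304805) = (1 + 304) - (-484545)*(-1)/304805 = 305 - 1*96909/60961 = 305 - 96909/60961 = 18496196/60961 ≈ 303.41)
1/g = 1/(18496196/60961) = 60961/18496196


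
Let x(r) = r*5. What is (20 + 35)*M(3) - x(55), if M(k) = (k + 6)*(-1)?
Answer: -770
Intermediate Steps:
x(r) = 5*r
M(k) = -6 - k (M(k) = (6 + k)*(-1) = -6 - k)
(20 + 35)*M(3) - x(55) = (20 + 35)*(-6 - 1*3) - 5*55 = 55*(-6 - 3) - 1*275 = 55*(-9) - 275 = -495 - 275 = -770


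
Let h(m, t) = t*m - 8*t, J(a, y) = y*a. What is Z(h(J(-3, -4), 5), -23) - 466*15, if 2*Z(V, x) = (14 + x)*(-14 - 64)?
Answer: -6639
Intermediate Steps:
J(a, y) = a*y
h(m, t) = -8*t + m*t (h(m, t) = m*t - 8*t = -8*t + m*t)
Z(V, x) = -546 - 39*x (Z(V, x) = ((14 + x)*(-14 - 64))/2 = ((14 + x)*(-78))/2 = (-1092 - 78*x)/2 = -546 - 39*x)
Z(h(J(-3, -4), 5), -23) - 466*15 = (-546 - 39*(-23)) - 466*15 = (-546 + 897) - 6990 = 351 - 6990 = -6639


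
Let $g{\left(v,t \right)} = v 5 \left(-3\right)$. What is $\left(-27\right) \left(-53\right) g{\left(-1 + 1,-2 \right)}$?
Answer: $0$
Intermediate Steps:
$g{\left(v,t \right)} = - 15 v$ ($g{\left(v,t \right)} = 5 v \left(-3\right) = - 15 v$)
$\left(-27\right) \left(-53\right) g{\left(-1 + 1,-2 \right)} = \left(-27\right) \left(-53\right) \left(- 15 \left(-1 + 1\right)\right) = 1431 \left(\left(-15\right) 0\right) = 1431 \cdot 0 = 0$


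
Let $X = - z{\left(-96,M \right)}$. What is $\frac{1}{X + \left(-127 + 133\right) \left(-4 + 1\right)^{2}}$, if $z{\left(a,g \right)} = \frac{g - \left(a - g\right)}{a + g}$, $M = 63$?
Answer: $\frac{11}{668} \approx 0.016467$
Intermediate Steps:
$z{\left(a,g \right)} = \frac{- a + 2 g}{a + g}$
$X = \frac{74}{11}$ ($X = - \frac{\left(-1\right) \left(-96\right) + 2 \cdot 63}{-96 + 63} = - \frac{96 + 126}{-33} = - \frac{\left(-1\right) 222}{33} = \left(-1\right) \left(- \frac{74}{11}\right) = \frac{74}{11} \approx 6.7273$)
$\frac{1}{X + \left(-127 + 133\right) \left(-4 + 1\right)^{2}} = \frac{1}{\frac{74}{11} + \left(-127 + 133\right) \left(-4 + 1\right)^{2}} = \frac{1}{\frac{74}{11} + 6 \left(-3\right)^{2}} = \frac{1}{\frac{74}{11} + 6 \cdot 9} = \frac{1}{\frac{74}{11} + 54} = \frac{1}{\frac{668}{11}} = \frac{11}{668}$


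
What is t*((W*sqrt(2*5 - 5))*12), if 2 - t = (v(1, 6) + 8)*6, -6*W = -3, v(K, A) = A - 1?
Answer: -456*sqrt(5) ≈ -1019.6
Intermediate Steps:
v(K, A) = -1 + A
W = 1/2 (W = -1/6*(-3) = 1/2 ≈ 0.50000)
t = -76 (t = 2 - ((-1 + 6) + 8)*6 = 2 - (5 + 8)*6 = 2 - 13*6 = 2 - 1*78 = 2 - 78 = -76)
t*((W*sqrt(2*5 - 5))*12) = -76*sqrt(2*5 - 5)/2*12 = -76*sqrt(10 - 5)/2*12 = -76*sqrt(5)/2*12 = -456*sqrt(5)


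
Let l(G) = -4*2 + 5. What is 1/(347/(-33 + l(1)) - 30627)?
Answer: -36/1102919 ≈ -3.2641e-5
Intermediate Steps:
l(G) = -3 (l(G) = -8 + 5 = -3)
1/(347/(-33 + l(1)) - 30627) = 1/(347/(-33 - 3) - 30627) = 1/(347/(-36) - 30627) = 1/(347*(-1/36) - 30627) = 1/(-347/36 - 30627) = 1/(-1102919/36) = -36/1102919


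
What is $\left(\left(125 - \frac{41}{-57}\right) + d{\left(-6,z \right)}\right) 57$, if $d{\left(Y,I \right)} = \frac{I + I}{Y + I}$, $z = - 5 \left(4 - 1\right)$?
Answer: $\frac{50732}{7} \approx 7247.4$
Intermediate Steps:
$z = -15$ ($z = \left(-5\right) 3 = -15$)
$d{\left(Y,I \right)} = \frac{2 I}{I + Y}$
$\left(\left(125 - \frac{41}{-57}\right) + d{\left(-6,z \right)}\right) 57 = \left(\left(125 - \frac{41}{-57}\right) + 2 \left(-15\right) \frac{1}{-15 - 6}\right) 57 = \left(\left(125 - 41 \left(- \frac{1}{57}\right)\right) + 2 \left(-15\right) \frac{1}{-21}\right) 57 = \left(\left(125 - - \frac{41}{57}\right) + 2 \left(-15\right) \left(- \frac{1}{21}\right)\right) 57 = \left(\left(125 + \frac{41}{57}\right) + \frac{10}{7}\right) 57 = \left(\frac{7166}{57} + \frac{10}{7}\right) 57 = \frac{50732}{399} \cdot 57 = \frac{50732}{7}$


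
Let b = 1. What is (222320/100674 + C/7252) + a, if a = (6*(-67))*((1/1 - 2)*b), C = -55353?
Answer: 20681069401/52149132 ≈ 396.58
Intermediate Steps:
a = 402 (a = (6*(-67))*((1/1 - 2)*1) = -402*(1 - 2) = -(-402) = -402*(-1) = 402)
(222320/100674 + C/7252) + a = (222320/100674 - 55353/7252) + 402 = (222320*(1/100674) - 55353*1/7252) + 402 = (15880/7191 - 55353/7252) + 402 = -282881663/52149132 + 402 = 20681069401/52149132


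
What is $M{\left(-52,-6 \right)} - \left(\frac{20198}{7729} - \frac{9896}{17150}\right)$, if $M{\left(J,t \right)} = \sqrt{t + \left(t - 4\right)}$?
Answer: $- \frac{134954758}{66276175} + 4 i \approx -2.0362 + 4.0 i$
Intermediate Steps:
$M{\left(J,t \right)} = \sqrt{-4 + 2 t}$ ($M{\left(J,t \right)} = \sqrt{t + \left(-4 + t\right)} = \sqrt{-4 + 2 t}$)
$M{\left(-52,-6 \right)} - \left(\frac{20198}{7729} - \frac{9896}{17150}\right) = \sqrt{-4 + 2 \left(-6\right)} - \left(\frac{20198}{7729} - \frac{9896}{17150}\right) = \sqrt{-4 - 12} - \left(20198 \cdot \frac{1}{7729} - \frac{4948}{8575}\right) = \sqrt{-16} - \left(\frac{20198}{7729} - \frac{4948}{8575}\right) = 4 i - \frac{134954758}{66276175} = - \frac{134954758}{66276175} + 4 i$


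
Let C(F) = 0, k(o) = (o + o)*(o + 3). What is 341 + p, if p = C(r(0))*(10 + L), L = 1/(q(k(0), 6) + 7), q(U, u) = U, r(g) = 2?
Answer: 341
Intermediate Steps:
k(o) = 2*o*(3 + o) (k(o) = (2*o)*(3 + o) = 2*o*(3 + o))
L = 1/7 (L = 1/(2*0*(3 + 0) + 7) = 1/(2*0*3 + 7) = 1/(0 + 7) = 1/7 ≈ 0.14286)
p = 0 (p = 0*(10 + 1/7) = 0*(71/7) = 0)
341 + p = 341 + 0 = 341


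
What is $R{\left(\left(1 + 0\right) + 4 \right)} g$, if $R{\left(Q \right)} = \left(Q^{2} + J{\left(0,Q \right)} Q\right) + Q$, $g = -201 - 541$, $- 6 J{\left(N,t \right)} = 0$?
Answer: $-22260$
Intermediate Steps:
$J{\left(N,t \right)} = 0$ ($J{\left(N,t \right)} = \left(- \frac{1}{6}\right) 0 = 0$)
$g = -742$ ($g = -201 - 541 = -742$)
$R{\left(Q \right)} = Q + Q^{2}$ ($R{\left(Q \right)} = \left(Q^{2} + 0 Q\right) + Q = \left(Q^{2} + 0\right) + Q = Q^{2} + Q = Q + Q^{2}$)
$R{\left(\left(1 + 0\right) + 4 \right)} g = \left(\left(1 + 0\right) + 4\right) \left(1 + \left(\left(1 + 0\right) + 4\right)\right) \left(-742\right) = \left(1 + 4\right) \left(1 + \left(1 + 4\right)\right) \left(-742\right) = 5 \left(1 + 5\right) \left(-742\right) = 5 \cdot 6 \left(-742\right) = 30 \left(-742\right) = -22260$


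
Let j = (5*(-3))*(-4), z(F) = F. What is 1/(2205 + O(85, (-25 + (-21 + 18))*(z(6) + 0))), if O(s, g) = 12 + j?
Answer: 1/2277 ≈ 0.00043917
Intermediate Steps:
j = 60 (j = -15*(-4) = 60)
O(s, g) = 72 (O(s, g) = 12 + 60 = 72)
1/(2205 + O(85, (-25 + (-21 + 18))*(z(6) + 0))) = 1/(2205 + 72) = 1/2277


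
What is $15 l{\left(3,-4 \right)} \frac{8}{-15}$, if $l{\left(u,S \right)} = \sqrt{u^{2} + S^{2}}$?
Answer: $-40$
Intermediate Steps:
$l{\left(u,S \right)} = \sqrt{S^{2} + u^{2}}$
$15 l{\left(3,-4 \right)} \frac{8}{-15} = 15 \sqrt{\left(-4\right)^{2} + 3^{2}} \frac{8}{-15} = 15 \sqrt{16 + 9} \cdot 8 \left(- \frac{1}{15}\right) = 15 \sqrt{25} \left(- \frac{8}{15}\right) = 15 \cdot 5 \left(- \frac{8}{15}\right) = 75 \left(- \frac{8}{15}\right) = -40$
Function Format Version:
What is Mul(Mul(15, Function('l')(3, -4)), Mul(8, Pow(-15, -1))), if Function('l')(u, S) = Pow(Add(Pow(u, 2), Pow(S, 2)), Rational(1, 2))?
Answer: -40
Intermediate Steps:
Function('l')(u, S) = Pow(Add(Pow(S, 2), Pow(u, 2)), Rational(1, 2))
Mul(Mul(15, Function('l')(3, -4)), Mul(8, Pow(-15, -1))) = Mul(Mul(15, Pow(Add(Pow(-4, 2), Pow(3, 2)), Rational(1, 2))), Mul(8, Pow(-15, -1))) = Mul(Mul(15, Pow(Add(16, 9), Rational(1, 2))), Mul(8, Rational(-1, 15))) = Mul(Mul(15, Pow(25, Rational(1, 2))), Rational(-8, 15)) = Mul(Mul(15, 5), Rational(-8, 15)) = Mul(75, Rational(-8, 15)) = -40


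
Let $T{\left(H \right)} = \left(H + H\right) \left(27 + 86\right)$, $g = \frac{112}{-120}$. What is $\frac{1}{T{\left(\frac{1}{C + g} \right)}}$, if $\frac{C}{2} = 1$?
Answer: $\frac{8}{1695} \approx 0.0047198$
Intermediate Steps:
$g = - \frac{14}{15}$ ($g = 112 \left(- \frac{1}{120}\right) = - \frac{14}{15} \approx -0.93333$)
$C = 2$ ($C = 2 \cdot 1 = 2$)
$T{\left(H \right)} = 226 H$ ($T{\left(H \right)} = 2 H 113 = 226 H$)
$\frac{1}{T{\left(\frac{1}{C + g} \right)}} = \frac{1}{226 \frac{1}{2 - \frac{14}{15}}} = \frac{1}{226 \frac{1}{\frac{16}{15}}} = \frac{1}{226 \cdot \frac{15}{16}} = \frac{1}{\frac{1695}{8}} = \frac{8}{1695}$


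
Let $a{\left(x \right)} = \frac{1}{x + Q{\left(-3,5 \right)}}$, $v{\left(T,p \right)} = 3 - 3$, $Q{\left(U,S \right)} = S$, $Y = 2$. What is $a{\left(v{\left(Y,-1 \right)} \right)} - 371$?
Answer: $- \frac{1854}{5} \approx -370.8$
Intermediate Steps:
$v{\left(T,p \right)} = 0$ ($v{\left(T,p \right)} = 3 - 3 = 0$)
$a{\left(x \right)} = \frac{1}{5 + x}$ ($a{\left(x \right)} = \frac{1}{x + 5} = \frac{1}{5 + x}$)
$a{\left(v{\left(Y,-1 \right)} \right)} - 371 = \frac{1}{5 + 0} - 371 = \frac{1}{5} - 371 = - \frac{1854}{5}$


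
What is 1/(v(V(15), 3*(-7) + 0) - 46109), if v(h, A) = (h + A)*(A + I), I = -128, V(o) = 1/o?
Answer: -15/644849 ≈ -2.3261e-5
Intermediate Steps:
v(h, A) = (-128 + A)*(A + h) (v(h, A) = (h + A)*(A - 128) = (A + h)*(-128 + A) = (-128 + A)*(A + h))
1/(v(V(15), 3*(-7) + 0) - 46109) = 1/(((3*(-7) + 0)² - 128*(3*(-7) + 0) - 128/15 + (3*(-7) + 0)/15) - 46109) = 1/(((-21 + 0)² - 128*(-21 + 0) - 128*1/15 + (-21 + 0)*(1/15)) - 46109) = 1/(((-21)² - 128*(-21) - 128/15 - 21*1/15) - 46109) = 1/((441 + 2688 - 128/15 - 7/5) - 46109) = 1/(46786/15 - 46109) = 1/(-644849/15) = -15/644849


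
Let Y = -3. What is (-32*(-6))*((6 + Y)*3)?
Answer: 1728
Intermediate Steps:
(-32*(-6))*((6 + Y)*3) = (-32*(-6))*((6 - 3)*3) = 192*(3*3) = 192*9 = 1728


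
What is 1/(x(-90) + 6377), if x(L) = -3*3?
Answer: 1/6368 ≈ 0.00015704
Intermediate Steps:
x(L) = -9
1/(x(-90) + 6377) = 1/(-9 + 6377) = 1/6368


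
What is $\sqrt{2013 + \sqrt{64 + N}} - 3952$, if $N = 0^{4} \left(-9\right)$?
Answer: $-3952 + \sqrt{2021} \approx -3907.0$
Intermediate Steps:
$N = 0$ ($N = 0 \left(-9\right) = 0$)
$\sqrt{2013 + \sqrt{64 + N}} - 3952 = \sqrt{2013 + \sqrt{64 + 0}} - 3952 = \sqrt{2013 + \sqrt{64}} - 3952 = \sqrt{2013 + 8} - 3952 = \sqrt{2021} - 3952 = -3952 + \sqrt{2021}$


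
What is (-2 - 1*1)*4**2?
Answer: -48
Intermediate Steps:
(-2 - 1*1)*4**2 = (-2 - 1)*16 = -3*16 = -48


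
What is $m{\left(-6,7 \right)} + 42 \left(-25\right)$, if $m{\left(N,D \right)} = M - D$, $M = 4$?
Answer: $-1053$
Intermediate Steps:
$m{\left(N,D \right)} = 4 - D$
$m{\left(-6,7 \right)} + 42 \left(-25\right) = \left(4 - 7\right) + 42 \left(-25\right) = \left(4 - 7\right) - 1050 = -3 - 1050 = -1053$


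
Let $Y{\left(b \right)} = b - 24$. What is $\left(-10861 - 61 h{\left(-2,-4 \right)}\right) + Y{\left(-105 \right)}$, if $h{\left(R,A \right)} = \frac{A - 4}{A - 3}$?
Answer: $- \frac{77418}{7} \approx -11060.0$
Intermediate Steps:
$Y{\left(b \right)} = -24 + b$
$h{\left(R,A \right)} = \frac{-4 + A}{-3 + A}$
$\left(-10861 - 61 h{\left(-2,-4 \right)}\right) + Y{\left(-105 \right)} = \left(-10861 - 61 \frac{-4 - 4}{-3 - 4}\right) - 129 = \left(-10861 - 61 \frac{1}{-7} \left(-8\right)\right) - 129 = \left(-10861 - 61 \left(\left(- \frac{1}{7}\right) \left(-8\right)\right)\right) - 129 = \left(-10861 - \frac{488}{7}\right) - 129 = - \frac{76515}{7} - 129 = - \frac{77418}{7}$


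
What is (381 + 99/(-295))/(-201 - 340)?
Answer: -112296/159595 ≈ -0.70363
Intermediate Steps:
(381 + 99/(-295))/(-201 - 340) = (381 + 99*(-1/295))/(-541) = (381 - 99/295)*(-1/541) = (112296/295)*(-1/541) = -112296/159595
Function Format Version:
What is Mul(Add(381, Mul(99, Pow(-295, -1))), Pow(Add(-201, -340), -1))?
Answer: Rational(-112296, 159595) ≈ -0.70363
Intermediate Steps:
Mul(Add(381, Mul(99, Pow(-295, -1))), Pow(Add(-201, -340), -1)) = Mul(Add(381, Mul(99, Rational(-1, 295))), Pow(-541, -1)) = Mul(Add(381, Rational(-99, 295)), Rational(-1, 541)) = Mul(Rational(112296, 295), Rational(-1, 541)) = Rational(-112296, 159595)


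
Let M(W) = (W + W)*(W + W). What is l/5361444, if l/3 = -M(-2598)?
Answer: -749956/49643 ≈ -15.107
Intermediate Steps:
M(W) = 4*W**2 (M(W) = (2*W)*(2*W) = 4*W**2)
l = -80995248 (l = 3*(-4*(-2598)**2) = 3*(-4*6749604) = 3*(-1*26998416) = 3*(-26998416) = -80995248)
l/5361444 = -80995248/5361444 = -80995248*1/5361444 = -749956/49643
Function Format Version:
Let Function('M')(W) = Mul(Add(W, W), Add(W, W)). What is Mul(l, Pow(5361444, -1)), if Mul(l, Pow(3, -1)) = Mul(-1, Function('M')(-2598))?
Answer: Rational(-749956, 49643) ≈ -15.107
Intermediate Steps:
Function('M')(W) = Mul(4, Pow(W, 2)) (Function('M')(W) = Mul(Mul(2, W), Mul(2, W)) = Mul(4, Pow(W, 2)))
l = -80995248 (l = Mul(3, Mul(-1, Mul(4, Pow(-2598, 2)))) = Mul(3, Mul(-1, Mul(4, 6749604))) = Mul(3, Mul(-1, 26998416)) = Mul(3, -26998416) = -80995248)
Mul(l, Pow(5361444, -1)) = Mul(-80995248, Pow(5361444, -1)) = Mul(-80995248, Rational(1, 5361444)) = Rational(-749956, 49643)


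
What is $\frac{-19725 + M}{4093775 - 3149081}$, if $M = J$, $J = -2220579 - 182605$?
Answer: $- \frac{2422909}{944694} \approx -2.5648$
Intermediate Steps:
$J = -2403184$ ($J = -2220579 - 182605 = -2403184$)
$M = -2403184$
$\frac{-19725 + M}{4093775 - 3149081} = \frac{-19725 - 2403184}{4093775 - 3149081} = - \frac{2422909}{944694}$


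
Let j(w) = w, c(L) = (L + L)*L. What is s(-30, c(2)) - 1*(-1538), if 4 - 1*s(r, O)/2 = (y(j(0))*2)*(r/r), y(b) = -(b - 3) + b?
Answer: 1534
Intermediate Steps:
c(L) = 2*L² (c(L) = (2*L)*L = 2*L²)
y(b) = 3 (y(b) = -(-3 + b) + b = (3 - b) + b = 3)
s(r, O) = -4 (s(r, O) = 8 - 2*3*2*r/r = 8 - 12 = -4)
s(-30, c(2)) - 1*(-1538) = -4 - 1*(-1538) = -4 + 1538 = 1534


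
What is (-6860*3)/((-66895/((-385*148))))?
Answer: -234529680/13379 ≈ -17530.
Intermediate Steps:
(-6860*3)/((-66895/((-385*148)))) = -20580/((-66895/(-56980))) = -20580/((-66895*(-1/56980))) = -20580/13379/11396 = -20580*11396/13379 = -234529680/13379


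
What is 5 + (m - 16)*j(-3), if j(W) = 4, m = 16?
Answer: 5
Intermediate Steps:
5 + (m - 16)*j(-3) = 5 + (16 - 16)*4 = 5 + 0*4 = 5 + 0 = 5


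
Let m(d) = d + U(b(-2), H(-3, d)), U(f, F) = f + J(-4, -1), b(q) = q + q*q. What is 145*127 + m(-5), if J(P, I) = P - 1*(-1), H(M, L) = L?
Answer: 18409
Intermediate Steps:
b(q) = q + q²
J(P, I) = 1 + P (J(P, I) = P + 1 = 1 + P)
U(f, F) = -3 + f (U(f, F) = f + (1 - 4) = f - 3 = -3 + f)
m(d) = -1 + d (m(d) = d + (-3 - 2*(1 - 2)) = d + (-3 - 2*(-1)) = d + (-3 + 2) = d - 1 = -1 + d)
145*127 + m(-5) = 145*127 + (-1 - 5) = 18415 - 6 = 18409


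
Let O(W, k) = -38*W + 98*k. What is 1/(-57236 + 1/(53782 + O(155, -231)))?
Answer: -25254/1445437943 ≈ -1.7472e-5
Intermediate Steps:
1/(-57236 + 1/(53782 + O(155, -231))) = 1/(-57236 + 1/(53782 + (-38*155 + 98*(-231)))) = 1/(-57236 + 1/(53782 + (-5890 - 22638))) = 1/(-57236 + 1/(53782 - 28528)) = 1/(-57236 + 1/25254) = 1/(-1445437943/25254) = -25254/1445437943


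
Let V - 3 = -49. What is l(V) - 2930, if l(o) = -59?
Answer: -2989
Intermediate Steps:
V = -46 (V = 3 - 49 = -46)
l(V) - 2930 = -59 - 2930 = -2989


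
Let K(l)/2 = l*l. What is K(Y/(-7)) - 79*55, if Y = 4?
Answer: -212873/49 ≈ -4344.3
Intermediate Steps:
K(l) = 2*l² (K(l) = 2*(l*l) = 2*l²)
K(Y/(-7)) - 79*55 = 2*(4/(-7))² - 79*55 = 2*(4*(-⅐))² - 4345 = 2*(-4/7)² - 4345 = 2*(16/49) - 4345 = 32/49 - 4345 = -212873/49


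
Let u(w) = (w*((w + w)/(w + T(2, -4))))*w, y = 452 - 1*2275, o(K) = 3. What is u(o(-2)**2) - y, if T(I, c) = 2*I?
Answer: 25157/13 ≈ 1935.2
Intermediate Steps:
y = -1823 (y = 452 - 2275 = -1823)
u(w) = 2*w**3/(4 + w) (u(w) = (w*((w + w)/(w + 2*2)))*w = (w*((2*w)/(w + 4)))*w = (w*((2*w)/(4 + w)))*w = (w*(2*w/(4 + w)))*w = (2*w**2/(4 + w))*w = 2*w**3/(4 + w))
u(o(-2)**2) - y = 2*(3**2)**3/(4 + 3**2) - 1*(-1823) = 2*9**3/(4 + 9) + 1823 = 2*729/13 + 1823 = 2*729*(1/13) + 1823 = 1458/13 + 1823 = 25157/13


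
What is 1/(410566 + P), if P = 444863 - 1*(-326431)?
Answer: 1/1181860 ≈ 8.4612e-7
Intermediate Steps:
P = 771294 (P = 444863 + 326431 = 771294)
1/(410566 + P) = 1/(410566 + 771294) = 1/1181860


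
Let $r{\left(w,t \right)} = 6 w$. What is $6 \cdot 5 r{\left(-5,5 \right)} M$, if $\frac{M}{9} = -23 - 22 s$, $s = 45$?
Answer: $8205300$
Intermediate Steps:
$M = -9117$ ($M = 9 \left(-23 - 990\right) = 9 \left(-1013\right) = -9117$)
$6 \cdot 5 r{\left(-5,5 \right)} M = 6 \cdot 5 \cdot 6 \left(-5\right) \left(-9117\right) = 30 \left(-30\right) \left(-9117\right) = \left(-900\right) \left(-9117\right) = 8205300$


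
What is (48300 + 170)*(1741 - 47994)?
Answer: -2241882910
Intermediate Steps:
(48300 + 170)*(1741 - 47994) = 48470*(-46253) = -2241882910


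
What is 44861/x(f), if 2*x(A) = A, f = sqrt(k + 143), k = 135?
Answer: 44861*sqrt(278)/139 ≈ 5381.2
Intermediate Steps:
f = sqrt(278) (f = sqrt(135 + 143) = sqrt(278) ≈ 16.673)
x(A) = A/2
44861/x(f) = 44861/((sqrt(278)/2)) = 44861*(sqrt(278)/139) = 44861*sqrt(278)/139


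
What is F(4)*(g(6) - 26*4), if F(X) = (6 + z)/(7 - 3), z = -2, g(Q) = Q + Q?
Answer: -92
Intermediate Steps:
g(Q) = 2*Q
F(X) = 1 (F(X) = (6 - 2)/(7 - 3) = 4/4 = 4*(¼) = 1)
F(4)*(g(6) - 26*4) = 1*(2*6 - 26*4) = 1*(12 - 104) = 1*(-92) = -92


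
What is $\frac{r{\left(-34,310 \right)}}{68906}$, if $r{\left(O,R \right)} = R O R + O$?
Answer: $- \frac{1633717}{34453} \approx -47.419$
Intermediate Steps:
$r{\left(O,R \right)} = O + O R^{2}$ ($r{\left(O,R \right)} = O R R + O = O R^{2} + O = O + O R^{2}$)
$\frac{r{\left(-34,310 \right)}}{68906} = \frac{\left(-34\right) \left(1 + 310^{2}\right)}{68906} = - 34 \left(1 + 96100\right) \frac{1}{68906} = \left(-34\right) 96101 \cdot \frac{1}{68906} = \left(-3267434\right) \frac{1}{68906} = - \frac{1633717}{34453}$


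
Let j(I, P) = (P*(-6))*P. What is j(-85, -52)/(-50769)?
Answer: 5408/16923 ≈ 0.31957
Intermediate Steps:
j(I, P) = -6*P² (j(I, P) = (-6*P)*P = -6*P²)
j(-85, -52)/(-50769) = -6*(-52)²/(-50769) = -6*2704*(-1/50769) = -16224*(-1/50769) = 5408/16923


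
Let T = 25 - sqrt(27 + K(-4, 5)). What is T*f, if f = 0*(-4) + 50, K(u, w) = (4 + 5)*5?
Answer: 1250 - 300*sqrt(2) ≈ 825.74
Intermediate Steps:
K(u, w) = 45 (K(u, w) = 9*5 = 45)
f = 50 (f = 0 + 50 = 50)
T = 25 - 6*sqrt(2) (T = 25 - sqrt(27 + 45) = 25 - sqrt(72) = 25 - 6*sqrt(2) ≈ 16.515)
T*f = (25 - 6*sqrt(2))*50 = 1250 - 300*sqrt(2)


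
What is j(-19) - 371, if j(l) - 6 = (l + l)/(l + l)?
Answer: -364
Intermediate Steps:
j(l) = 7 (j(l) = 6 + (l + l)/(l + l) = 6 + (2*l)/((2*l)) = 6 + (2*l)*(1/(2*l)) = 6 + 1 = 7)
j(-19) - 371 = 7 - 371 = -364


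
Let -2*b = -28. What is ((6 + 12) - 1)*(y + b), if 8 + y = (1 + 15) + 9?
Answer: 527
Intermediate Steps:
b = 14 (b = -½*(-28) = 14)
y = 17 (y = -8 + ((1 + 15) + 9) = -8 + (16 + 9) = -8 + 25 = 17)
((6 + 12) - 1)*(y + b) = ((6 + 12) - 1)*(17 + 14) = (18 - 1)*31 = 17*31 = 527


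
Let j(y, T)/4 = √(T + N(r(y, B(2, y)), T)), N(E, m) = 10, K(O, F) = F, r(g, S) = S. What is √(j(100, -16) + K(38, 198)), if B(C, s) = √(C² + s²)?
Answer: √(198 + 4*I*√6) ≈ 14.076 + 0.34805*I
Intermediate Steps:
j(y, T) = 4*√(10 + T) (j(y, T) = 4*√(T + 10) = 4*√(10 + T))
√(j(100, -16) + K(38, 198)) = √(4*√(10 - 16) + 198) = √(4*√(-6) + 198) = √(4*(I*√6) + 198) = √(4*I*√6 + 198) = √(198 + 4*I*√6)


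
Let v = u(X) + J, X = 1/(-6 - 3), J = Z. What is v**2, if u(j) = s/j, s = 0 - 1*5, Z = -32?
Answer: 169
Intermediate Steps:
s = -5 (s = 0 - 5 = -5)
J = -32
X = -1/9 (X = 1/(-9) = -1/9 ≈ -0.11111)
u(j) = -5/j
v = 13 (v = -5/(-1/9) - 32 = -5*(-9) - 32 = 45 - 32 = 13)
v**2 = 13**2 = 169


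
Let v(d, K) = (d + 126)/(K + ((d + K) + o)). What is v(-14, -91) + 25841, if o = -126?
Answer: 594335/23 ≈ 25841.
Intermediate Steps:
v(d, K) = (126 + d)/(-126 + d + 2*K) (v(d, K) = (d + 126)/(K + ((d + K) - 126)) = (126 + d)/(K + ((K + d) - 126)) = (126 + d)/(K + (-126 + K + d)) = (126 + d)/(-126 + d + 2*K))
v(-14, -91) + 25841 = (126 - 14)/(-126 - 14 + 2*(-91)) + 25841 = 112/(-126 - 14 - 182) + 25841 = 112/(-322) + 25841 = -1/322*112 + 25841 = -8/23 + 25841 = 594335/23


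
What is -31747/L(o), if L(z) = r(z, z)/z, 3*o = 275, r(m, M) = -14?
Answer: 8730425/42 ≈ 2.0787e+5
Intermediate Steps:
o = 275/3 (o = (1/3)*275 = 275/3 ≈ 91.667)
L(z) = -14/z
-31747/L(o) = -31747/((-14/275/3)) = -31747/((-14*3/275)) = -31747/(-42/275) = -31747*(-275/42) = 8730425/42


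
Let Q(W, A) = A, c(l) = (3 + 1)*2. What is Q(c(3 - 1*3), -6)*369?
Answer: -2214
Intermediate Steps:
c(l) = 8 (c(l) = 4*2 = 8)
Q(c(3 - 1*3), -6)*369 = -6*369 = -2214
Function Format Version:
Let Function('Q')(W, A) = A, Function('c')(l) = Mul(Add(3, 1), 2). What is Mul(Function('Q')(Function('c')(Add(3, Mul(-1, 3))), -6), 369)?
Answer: -2214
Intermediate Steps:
Function('c')(l) = 8 (Function('c')(l) = Mul(4, 2) = 8)
Mul(Function('Q')(Function('c')(Add(3, Mul(-1, 3))), -6), 369) = Mul(-6, 369) = -2214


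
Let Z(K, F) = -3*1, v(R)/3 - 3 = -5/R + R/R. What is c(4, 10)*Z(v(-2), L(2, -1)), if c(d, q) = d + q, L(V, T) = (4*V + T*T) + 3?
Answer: -42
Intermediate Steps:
L(V, T) = 3 + T**2 + 4*V (L(V, T) = (4*V + T**2) + 3 = (T**2 + 4*V) + 3 = 3 + T**2 + 4*V)
v(R) = 12 - 15/R (v(R) = 9 + 3*(-5/R + R/R) = 9 + 3*(-5/R + 1) = 9 + 3*(1 - 5/R) = 9 + (3 - 15/R) = 12 - 15/R)
Z(K, F) = -3
c(4, 10)*Z(v(-2), L(2, -1)) = (4 + 10)*(-3) = 14*(-3) = -42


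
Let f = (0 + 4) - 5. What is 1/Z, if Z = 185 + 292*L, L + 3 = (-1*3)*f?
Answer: 1/185 ≈ 0.0054054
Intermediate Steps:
f = -1 (f = 4 - 5 = -1)
L = 0 (L = -3 - 1*3*(-1) = -3 - 3*(-1) = -3 + 3 = 0)
Z = 185 (Z = 185 + 292*0 = 185 + 0 = 185)
1/Z = 1/185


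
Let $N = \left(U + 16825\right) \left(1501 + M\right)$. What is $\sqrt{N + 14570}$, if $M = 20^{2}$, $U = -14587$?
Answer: $4 \sqrt{266813} \approx 2066.2$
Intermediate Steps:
$M = 400$
$N = 4254438$ ($N = \left(-14587 + 16825\right) \left(1501 + 400\right) = 2238 \cdot 1901 = 4254438$)
$\sqrt{N + 14570} = \sqrt{4254438 + 14570} = \sqrt{4269008} = 4 \sqrt{266813}$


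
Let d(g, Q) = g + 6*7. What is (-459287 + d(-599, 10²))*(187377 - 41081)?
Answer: -67273337824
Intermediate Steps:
d(g, Q) = 42 + g (d(g, Q) = g + 42 = 42 + g)
(-459287 + d(-599, 10²))*(187377 - 41081) = (-459287 + (42 - 599))*(187377 - 41081) = (-459287 - 557)*146296 = -459844*146296 = -67273337824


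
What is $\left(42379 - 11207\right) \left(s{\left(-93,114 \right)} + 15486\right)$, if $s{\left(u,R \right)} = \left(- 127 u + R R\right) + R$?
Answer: $1259567004$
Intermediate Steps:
$s{\left(u,R \right)} = R + R^{2} - 127 u$ ($s{\left(u,R \right)} = \left(- 127 u + R^{2}\right) + R = \left(R^{2} - 127 u\right) + R = R + R^{2} - 127 u$)
$\left(42379 - 11207\right) \left(s{\left(-93,114 \right)} + 15486\right) = \left(42379 - 11207\right) \left(\left(114 + 114^{2} - -11811\right) + 15486\right) = 31172 \left(\left(114 + 12996 + 11811\right) + 15486\right) = 31172 \left(24921 + 15486\right) = 31172 \cdot 40407 = 1259567004$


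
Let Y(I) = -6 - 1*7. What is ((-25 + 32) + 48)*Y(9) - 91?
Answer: -806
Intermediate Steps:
Y(I) = -13 (Y(I) = -6 - 7 = -13)
((-25 + 32) + 48)*Y(9) - 91 = ((-25 + 32) + 48)*(-13) - 91 = (7 + 48)*(-13) - 91 = 55*(-13) - 91 = -715 - 91 = -806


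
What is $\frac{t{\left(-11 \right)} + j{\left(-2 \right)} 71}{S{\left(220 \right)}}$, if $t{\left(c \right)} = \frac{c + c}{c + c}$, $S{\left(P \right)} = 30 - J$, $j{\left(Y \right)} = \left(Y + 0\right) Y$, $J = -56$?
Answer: $\frac{285}{86} \approx 3.314$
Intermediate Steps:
$j{\left(Y \right)} = Y^{2}$ ($j{\left(Y \right)} = Y Y = Y^{2}$)
$S{\left(P \right)} = 86$ ($S{\left(P \right)} = 30 - -56 = 30 + 56 = 86$)
$t{\left(c \right)} = 1$ ($t{\left(c \right)} = \frac{2 c}{2 c} = 2 c \frac{1}{2 c} = 1$)
$\frac{t{\left(-11 \right)} + j{\left(-2 \right)} 71}{S{\left(220 \right)}} = \frac{1 + \left(-2\right)^{2} \cdot 71}{86} = \left(1 + 4 \cdot 71\right) \frac{1}{86} = \left(1 + 284\right) \frac{1}{86} = 285 \cdot \frac{1}{86} = \frac{285}{86}$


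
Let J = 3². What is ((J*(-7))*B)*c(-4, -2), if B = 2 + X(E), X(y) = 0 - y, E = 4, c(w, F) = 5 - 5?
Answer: 0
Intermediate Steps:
c(w, F) = 0
J = 9
X(y) = -y
B = -2 (B = 2 - 1*4 = 2 - 4 = -2)
((J*(-7))*B)*c(-4, -2) = ((9*(-7))*(-2))*0 = -63*(-2)*0 = 126*0 = 0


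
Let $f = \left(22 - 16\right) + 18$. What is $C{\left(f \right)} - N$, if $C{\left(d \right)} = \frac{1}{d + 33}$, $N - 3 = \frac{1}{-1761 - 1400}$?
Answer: $- \frac{537313}{180177} \approx -2.9821$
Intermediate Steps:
$f = 24$ ($f = \left(22 - 16\right) + 18 = 6 + 18 = 24$)
$N = \frac{9482}{3161}$ ($N = 3 + \frac{1}{-1761 - 1400} = 3 + \frac{1}{-3161} = 3 - \frac{1}{3161} = \frac{9482}{3161} \approx 2.9997$)
$C{\left(d \right)} = \frac{1}{33 + d}$
$C{\left(f \right)} - N = \frac{1}{33 + 24} - \frac{9482}{3161} = \frac{1}{57} - \frac{9482}{3161} = - \frac{537313}{180177}$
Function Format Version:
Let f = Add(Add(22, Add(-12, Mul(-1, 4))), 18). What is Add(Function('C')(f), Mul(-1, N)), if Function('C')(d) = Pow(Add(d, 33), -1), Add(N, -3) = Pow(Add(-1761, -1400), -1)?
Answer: Rational(-537313, 180177) ≈ -2.9821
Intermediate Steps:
f = 24 (f = Add(Add(22, Add(-12, -4)), 18) = Add(Add(22, -16), 18) = Add(6, 18) = 24)
N = Rational(9482, 3161) (N = Add(3, Pow(Add(-1761, -1400), -1)) = Add(3, Pow(-3161, -1)) = Add(3, Rational(-1, 3161)) = Rational(9482, 3161) ≈ 2.9997)
Function('C')(d) = Pow(Add(33, d), -1)
Add(Function('C')(f), Mul(-1, N)) = Add(Pow(Add(33, 24), -1), Mul(-1, Rational(9482, 3161))) = Add(Pow(57, -1), Rational(-9482, 3161)) = Add(Rational(1, 57), Rational(-9482, 3161)) = Rational(-537313, 180177)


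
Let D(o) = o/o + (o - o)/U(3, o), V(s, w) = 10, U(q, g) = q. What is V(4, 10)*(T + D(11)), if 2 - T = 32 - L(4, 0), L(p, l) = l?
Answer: -290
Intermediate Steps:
T = -30 (T = 2 - (32 - 1*0) = 2 - (32 + 0) = 2 - 1*32 = 2 - 32 = -30)
D(o) = 1 (D(o) = o/o + (o - o)/3 = 1 + 0*(⅓) = 1 + 0 = 1)
V(4, 10)*(T + D(11)) = 10*(-30 + 1) = 10*(-29) = -290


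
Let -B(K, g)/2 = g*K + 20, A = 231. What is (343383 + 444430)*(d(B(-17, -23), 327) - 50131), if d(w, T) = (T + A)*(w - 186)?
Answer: -482610304735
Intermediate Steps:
B(K, g) = -40 - 2*K*g (B(K, g) = -2*(g*K + 20) = -2*(K*g + 20) = -2*(20 + K*g) = -40 - 2*K*g)
d(w, T) = (-186 + w)*(231 + T) (d(w, T) = (T + 231)*(w - 186) = (231 + T)*(-186 + w) = (-186 + w)*(231 + T))
(343383 + 444430)*(d(B(-17, -23), 327) - 50131) = (343383 + 444430)*((-42966 - 186*327 + 231*(-40 - 2*(-17)*(-23)) + 327*(-40 - 2*(-17)*(-23))) - 50131) = 787813*((-42966 - 60822 + 231*(-40 - 782) + 327*(-40 - 782)) - 50131) = 787813*((-42966 - 60822 + 231*(-822) + 327*(-822)) - 50131) = 787813*((-42966 - 60822 - 189882 - 268794) - 50131) = 787813*(-562464 - 50131) = 787813*(-612595) = -482610304735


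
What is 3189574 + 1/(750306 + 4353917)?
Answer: 16280296971003/5104223 ≈ 3.1896e+6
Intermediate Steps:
3189574 + 1/(750306 + 4353917) = 3189574 + 1/5104223 = 16280296971003/5104223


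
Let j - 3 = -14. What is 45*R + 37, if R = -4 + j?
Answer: -638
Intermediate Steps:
j = -11 (j = 3 - 14 = -11)
R = -15 (R = -4 - 11 = -15)
45*R + 37 = 45*(-15) + 37 = -675 + 37 = -638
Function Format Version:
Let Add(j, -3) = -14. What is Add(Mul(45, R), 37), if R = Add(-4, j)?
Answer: -638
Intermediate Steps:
j = -11 (j = Add(3, -14) = -11)
R = -15 (R = Add(-4, -11) = -15)
Add(Mul(45, R), 37) = Add(Mul(45, -15), 37) = Add(-675, 37) = -638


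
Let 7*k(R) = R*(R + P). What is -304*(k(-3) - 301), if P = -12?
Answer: 626848/7 ≈ 89550.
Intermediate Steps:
k(R) = R*(-12 + R)/7 (k(R) = (R*(R - 12))/7 = (R*(-12 + R))/7 = R*(-12 + R)/7)
-304*(k(-3) - 301) = -304*((⅐)*(-3)*(-12 - 3) - 301) = -304*((⅐)*(-3)*(-15) - 301) = -304*(45/7 - 301) = -304*(-2062/7) = 626848/7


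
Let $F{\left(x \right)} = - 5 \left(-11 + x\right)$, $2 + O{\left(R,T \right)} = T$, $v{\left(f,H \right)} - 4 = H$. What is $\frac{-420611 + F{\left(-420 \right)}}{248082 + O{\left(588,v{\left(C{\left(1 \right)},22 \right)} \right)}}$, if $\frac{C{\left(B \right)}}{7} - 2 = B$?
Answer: $- \frac{209228}{124053} \approx -1.6866$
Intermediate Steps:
$C{\left(B \right)} = 14 + 7 B$
$v{\left(f,H \right)} = 4 + H$
$O{\left(R,T \right)} = -2 + T$
$F{\left(x \right)} = 55 - 5 x$
$\frac{-420611 + F{\left(-420 \right)}}{248082 + O{\left(588,v{\left(C{\left(1 \right)},22 \right)} \right)}} = \frac{-420611 + \left(55 - -2100\right)}{248082 + \left(-2 + \left(4 + 22\right)\right)} = \frac{-420611 + \left(55 + 2100\right)}{248082 + \left(-2 + 26\right)} = \frac{-420611 + 2155}{248082 + 24} = - \frac{418456}{248106} = \left(-418456\right) \frac{1}{248106} = - \frac{209228}{124053}$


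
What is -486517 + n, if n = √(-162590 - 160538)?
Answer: -486517 + 26*I*√478 ≈ -4.8652e+5 + 568.44*I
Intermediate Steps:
n = 26*I*√478 (n = √(-323128) = 26*I*√478 ≈ 568.44*I)
-486517 + n = -486517 + 26*I*√478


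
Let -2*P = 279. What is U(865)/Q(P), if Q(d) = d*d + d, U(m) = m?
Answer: 3460/77283 ≈ 0.044771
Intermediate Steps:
P = -279/2 (P = -1/2*279 = -279/2 ≈ -139.50)
Q(d) = d + d**2 (Q(d) = d**2 + d = d + d**2)
U(865)/Q(P) = 865/((-279*(1 - 279/2)/2)) = 865/((-279/2*(-277/2))) = 865/(77283/4) = 865*(4/77283) = 3460/77283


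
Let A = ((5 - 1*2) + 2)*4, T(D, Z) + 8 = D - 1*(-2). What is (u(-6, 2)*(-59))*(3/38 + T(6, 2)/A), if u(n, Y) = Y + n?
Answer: 354/19 ≈ 18.632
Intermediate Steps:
T(D, Z) = -6 + D (T(D, Z) = -8 + (D - 1*(-2)) = -8 + (D + 2) = -8 + (2 + D) = -6 + D)
A = 20 (A = ((5 - 2) + 2)*4 = (3 + 2)*4 = 5*4 = 20)
(u(-6, 2)*(-59))*(3/38 + T(6, 2)/A) = ((2 - 6)*(-59))*(3/38 + (-6 + 6)/20) = (-4*(-59))*(3*(1/38) + 0*(1/20)) = 236*(3/38 + 0) = 236*(3/38) = 354/19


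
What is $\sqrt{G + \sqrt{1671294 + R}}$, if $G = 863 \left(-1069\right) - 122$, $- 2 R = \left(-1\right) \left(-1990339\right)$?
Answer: $\frac{\sqrt{-3690676 + 2 \sqrt{2704498}}}{2} \approx 960.13 i$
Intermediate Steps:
$R = - \frac{1990339}{2}$ ($R = - \frac{\left(-1\right) \left(-1990339\right)}{2} = \left(- \frac{1}{2}\right) 1990339 = - \frac{1990339}{2} \approx -9.9517 \cdot 10^{5}$)
$G = -922669$ ($G = -922547 - 122 = -922669$)
$\sqrt{G + \sqrt{1671294 + R}} = \sqrt{-922669 + \sqrt{1671294 - \frac{1990339}{2}}} = \sqrt{-922669 + \sqrt{\frac{1352249}{2}}} = \sqrt{-922669 + \frac{\sqrt{2704498}}{2}}$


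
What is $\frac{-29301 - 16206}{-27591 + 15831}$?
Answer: $\frac{2167}{560} \approx 3.8696$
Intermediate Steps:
$\frac{-29301 - 16206}{-27591 + 15831} = - \frac{45507}{-11760} = \left(-45507\right) \left(- \frac{1}{11760}\right) = \frac{2167}{560}$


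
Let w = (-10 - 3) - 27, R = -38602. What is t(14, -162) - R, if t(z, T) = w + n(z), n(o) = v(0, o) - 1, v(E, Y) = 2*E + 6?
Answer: 38567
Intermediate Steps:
v(E, Y) = 6 + 2*E
w = -40 (w = -13 - 27 = -40)
n(o) = 5 (n(o) = (6 + 2*0) - 1 = (6 + 0) - 1 = 6 - 1 = 5)
t(z, T) = -35 (t(z, T) = -40 + 5 = -35)
t(14, -162) - R = -35 - 1*(-38602) = -35 + 38602 = 38567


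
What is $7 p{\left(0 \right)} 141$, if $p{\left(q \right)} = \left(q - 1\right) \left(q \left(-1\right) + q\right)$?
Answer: $0$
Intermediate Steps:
$p{\left(q \right)} = 0$ ($p{\left(q \right)} = \left(-1 + q\right) \left(- q + q\right) = \left(-1 + q\right) 0 = 0$)
$7 p{\left(0 \right)} 141 = 7 \cdot 0 \cdot 141 = 0 \cdot 141 = 0$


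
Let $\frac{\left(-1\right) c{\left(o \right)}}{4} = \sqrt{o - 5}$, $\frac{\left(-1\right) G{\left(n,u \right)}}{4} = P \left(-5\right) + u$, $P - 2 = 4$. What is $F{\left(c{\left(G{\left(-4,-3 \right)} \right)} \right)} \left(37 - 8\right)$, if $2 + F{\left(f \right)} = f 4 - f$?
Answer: $-58 - 348 \sqrt{127} \approx -3979.8$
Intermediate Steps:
$P = 6$ ($P = 2 + 4 = 6$)
$G{\left(n,u \right)} = 120 - 4 u$ ($G{\left(n,u \right)} = - 4 \left(6 \left(-5\right) + u\right) = - 4 \left(-30 + u\right) = 120 - 4 u$)
$c{\left(o \right)} = - 4 \sqrt{-5 + o}$ ($c{\left(o \right)} = - 4 \sqrt{o - 5} = - 4 \sqrt{-5 + o}$)
$F{\left(f \right)} = -2 + 3 f$ ($F{\left(f \right)} = -2 - \left(f - f 4\right) = -2 + \left(4 f - f\right) = -2 + 3 f$)
$F{\left(c{\left(G{\left(-4,-3 \right)} \right)} \right)} \left(37 - 8\right) = \left(-2 + 3 \left(- 4 \sqrt{-5 + \left(120 - -12\right)}\right)\right) \left(37 - 8\right) = \left(-2 + 3 \left(- 4 \sqrt{-5 + \left(120 + 12\right)}\right)\right) 29 = \left(-2 + 3 \left(- 4 \sqrt{-5 + 132}\right)\right) 29 = \left(-2 + 3 \left(- 4 \sqrt{127}\right)\right) 29 = \left(-2 - 12 \sqrt{127}\right) 29 = -58 - 348 \sqrt{127}$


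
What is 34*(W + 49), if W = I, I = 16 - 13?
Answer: 1768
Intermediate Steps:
I = 3
W = 3
34*(W + 49) = 34*(3 + 49) = 34*52 = 1768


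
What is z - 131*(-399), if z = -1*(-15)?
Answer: 52284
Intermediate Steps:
z = 15
z - 131*(-399) = 15 - 131*(-399) = 15 + 52269 = 52284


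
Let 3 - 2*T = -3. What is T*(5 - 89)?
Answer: -252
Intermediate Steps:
T = 3 (T = 3/2 - ½*(-3) = 3/2 + 3/2 = 3)
T*(5 - 89) = 3*(5 - 89) = 3*(-84) = -252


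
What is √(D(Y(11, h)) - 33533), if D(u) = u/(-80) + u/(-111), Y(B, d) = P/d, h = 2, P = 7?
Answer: I*√661057632870/4440 ≈ 183.12*I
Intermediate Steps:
Y(B, d) = 7/d
D(u) = -191*u/8880 (D(u) = u*(-1/80) + u*(-1/111) = -u/80 - u/111 = -191*u/8880)
√(D(Y(11, h)) - 33533) = √(-1337/(8880*2) - 33533) = √(-191/8880*7/2 - 33533) = √(-1337/17760 - 33533) = √(-595547417/17760) = I*√661057632870/4440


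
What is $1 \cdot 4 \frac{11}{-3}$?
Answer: $- \frac{44}{3} \approx -14.667$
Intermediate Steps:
$1 \cdot 4 \frac{11}{-3} = 4 \cdot 11 \left(- \frac{1}{3}\right) = 4 \left(- \frac{11}{3}\right) = - \frac{44}{3}$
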